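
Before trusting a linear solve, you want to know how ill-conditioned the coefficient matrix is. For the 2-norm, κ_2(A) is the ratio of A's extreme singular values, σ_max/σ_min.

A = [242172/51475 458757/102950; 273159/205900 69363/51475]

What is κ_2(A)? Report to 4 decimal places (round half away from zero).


106.5000

M = AᵀA = [1620755649/67831696 385829325/16957924; 385829325/16957924 367524621/16957924]. tr(M)=3675213/80656, det(M)=59049/322624
solving λ² − 3675213/80656·λ + 59049/322624 = 0 gives λ = 729/16, 81/20164
σ_max=√(729/16)=(27/4), σ_min=√(81/20164)=(9/142) → κ = 106.5000


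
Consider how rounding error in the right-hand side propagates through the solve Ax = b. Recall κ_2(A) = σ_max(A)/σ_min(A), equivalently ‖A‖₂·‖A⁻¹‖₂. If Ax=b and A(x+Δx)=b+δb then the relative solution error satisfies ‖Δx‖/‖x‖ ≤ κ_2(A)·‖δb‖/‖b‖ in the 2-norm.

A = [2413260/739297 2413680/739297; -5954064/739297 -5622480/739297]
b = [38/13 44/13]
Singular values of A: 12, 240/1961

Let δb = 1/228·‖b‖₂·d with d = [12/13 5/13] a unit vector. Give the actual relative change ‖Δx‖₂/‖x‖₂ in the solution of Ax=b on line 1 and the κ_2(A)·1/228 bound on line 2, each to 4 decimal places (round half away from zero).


largest singular value 12, smallest 240/1961
condition number: 12 ÷ (240/1961) = 98.0500
worst-case relative error ≤ 98.0500 × 1/228 = 0.4300
solve Ax = b  →  x = [-22.6609 23.5523]
‖b‖ = 4.4721, ‖x‖ = 32.6838
Δx = A⁻¹·δb where δb = 1/228·4.4721·d; ‖Δx‖ = 0.1603
dividing the unrounded norms, ‖Δx‖/‖x‖ = 0.0049
so the bound overstates the realised error by a factor of ≈ 87.6997 (computed from the unrounded values)

0.0049
0.4300


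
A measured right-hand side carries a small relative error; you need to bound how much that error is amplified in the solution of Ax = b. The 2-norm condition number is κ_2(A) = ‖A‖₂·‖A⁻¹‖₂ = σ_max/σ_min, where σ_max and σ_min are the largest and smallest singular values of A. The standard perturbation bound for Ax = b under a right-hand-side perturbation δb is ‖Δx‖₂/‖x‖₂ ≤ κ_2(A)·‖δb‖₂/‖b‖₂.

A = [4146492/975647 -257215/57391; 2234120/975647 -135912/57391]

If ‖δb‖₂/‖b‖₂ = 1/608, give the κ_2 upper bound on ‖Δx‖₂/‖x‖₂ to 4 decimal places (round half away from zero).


form AᵀA = [76763626576/3293726881 -80599038660/3293726881; -80599038660/3293726881 84631627969/3293726881] with trace 191908745/3916441 and determinant 153664/3916441
eigenvalues of AᵀA: λ = (tr ± √(tr²−4·det))/2 = 49, 3136/3916441
σ_max=√49=7, σ_min=√(3136/3916441)=(56/1979) → κ = 247.3750
worst-case relative error ≤ 247.3750 × 1/608 = 0.4069

0.4069


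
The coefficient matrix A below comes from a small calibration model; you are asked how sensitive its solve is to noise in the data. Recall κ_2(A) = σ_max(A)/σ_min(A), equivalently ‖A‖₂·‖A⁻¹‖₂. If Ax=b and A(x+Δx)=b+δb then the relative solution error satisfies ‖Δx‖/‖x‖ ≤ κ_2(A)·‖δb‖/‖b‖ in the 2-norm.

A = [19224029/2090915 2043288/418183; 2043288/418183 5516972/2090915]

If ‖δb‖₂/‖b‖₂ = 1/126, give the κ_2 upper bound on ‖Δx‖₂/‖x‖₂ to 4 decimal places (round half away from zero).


2.8710

AᵀA = [1639927118569/15127770025 174923842392/3025554005; 174923842392/3025554005 466479675856/15127770025]; tr = 291544193/2093809, det = 193877776/1308630625
char-poly roots: 3481/25 and 55696/52345225
σ_max=√(3481/25)=(59/5), σ_min=√(55696/52345225)=(236/7235) → κ = 361.7500
perturbation bound = 361.7500·1/126 = 2.8710


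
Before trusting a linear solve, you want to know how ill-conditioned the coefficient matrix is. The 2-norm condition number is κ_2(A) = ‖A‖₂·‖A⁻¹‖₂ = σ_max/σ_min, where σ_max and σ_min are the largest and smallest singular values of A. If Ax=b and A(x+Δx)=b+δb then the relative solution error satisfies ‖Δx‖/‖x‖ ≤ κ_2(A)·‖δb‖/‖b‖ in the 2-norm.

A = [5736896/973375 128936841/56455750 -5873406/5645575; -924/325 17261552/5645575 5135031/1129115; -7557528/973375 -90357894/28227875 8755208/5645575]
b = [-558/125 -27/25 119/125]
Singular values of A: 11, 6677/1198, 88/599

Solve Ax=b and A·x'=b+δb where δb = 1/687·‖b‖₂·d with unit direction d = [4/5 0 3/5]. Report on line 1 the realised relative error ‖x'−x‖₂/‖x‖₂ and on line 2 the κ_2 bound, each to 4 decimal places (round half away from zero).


largest singular value 11, smallest 88/599
condition number: 11 ÷ (88/599) = 74.8750
κ_2(A)·‖δb‖/‖b‖ = 0.1090
solve Ax = b  →  x = [-8.1058 12.6676 -13.8213]
‖b‖ = 4.6904, ‖x‖ = 20.4254
re-solving with b+δb shifts x by Δx of norm 0.0465
dividing the unrounded norms, ‖Δx‖/‖x‖ = 0.0023
tightness: 0.0023 against a bound of 0.1090 (unrounded ratio ≈ 0.0209)

0.0023
0.1090


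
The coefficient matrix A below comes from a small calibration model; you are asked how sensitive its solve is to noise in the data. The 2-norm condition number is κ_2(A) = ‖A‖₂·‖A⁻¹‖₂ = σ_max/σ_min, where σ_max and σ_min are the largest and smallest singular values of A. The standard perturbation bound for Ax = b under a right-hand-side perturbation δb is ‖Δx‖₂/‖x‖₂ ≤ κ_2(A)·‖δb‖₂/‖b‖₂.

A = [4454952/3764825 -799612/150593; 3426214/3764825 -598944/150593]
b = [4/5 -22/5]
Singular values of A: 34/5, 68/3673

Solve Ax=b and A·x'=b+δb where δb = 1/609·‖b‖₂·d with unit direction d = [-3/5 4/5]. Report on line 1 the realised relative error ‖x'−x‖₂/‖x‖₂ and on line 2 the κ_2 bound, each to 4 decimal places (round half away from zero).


0.0018
0.6031

from the listed singular values, σ₁ = 34/5, σ_n = 68/3673
κ = σ_max/σ_min = (34/5)/(68/3673) = 367.3000
worst-case relative error ≤ 367.3000 × 1/609 = 0.6031
solve Ax = b  →  x = [-210.8537 -47.1406]
‖b‖ = 4.4721, ‖x‖ = 216.0590
Δx = A⁻¹·δb where δb = 1/609·4.4721·d; ‖Δx‖ = 0.3967
realised ‖Δx‖/‖x‖ = 0.0018
tightness: 0.0018 against a bound of 0.6031 (unrounded ratio ≈ 0.0030)


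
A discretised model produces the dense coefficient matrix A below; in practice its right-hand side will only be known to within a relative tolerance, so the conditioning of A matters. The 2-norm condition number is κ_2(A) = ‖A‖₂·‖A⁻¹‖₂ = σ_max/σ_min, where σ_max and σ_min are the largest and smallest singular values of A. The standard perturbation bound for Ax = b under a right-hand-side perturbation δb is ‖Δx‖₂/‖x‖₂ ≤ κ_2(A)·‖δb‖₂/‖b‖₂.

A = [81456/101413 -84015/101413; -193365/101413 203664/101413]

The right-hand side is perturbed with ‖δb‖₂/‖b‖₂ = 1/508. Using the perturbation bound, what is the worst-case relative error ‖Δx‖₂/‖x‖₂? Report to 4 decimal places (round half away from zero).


M = AᵀA = [260503569/60855601 -273520800/60855601; -273520800/60855601 287204409/60855601]. tr(M)=651258/72361, det(M)=81/72361
char-poly roots: 9 and 9/72361
κ_2(A) = √(λ_max/λ_min) = √(9 / (9/72361)) = 269.0000
κ_2(A)·‖δb‖/‖b‖ = 0.5295

0.5295


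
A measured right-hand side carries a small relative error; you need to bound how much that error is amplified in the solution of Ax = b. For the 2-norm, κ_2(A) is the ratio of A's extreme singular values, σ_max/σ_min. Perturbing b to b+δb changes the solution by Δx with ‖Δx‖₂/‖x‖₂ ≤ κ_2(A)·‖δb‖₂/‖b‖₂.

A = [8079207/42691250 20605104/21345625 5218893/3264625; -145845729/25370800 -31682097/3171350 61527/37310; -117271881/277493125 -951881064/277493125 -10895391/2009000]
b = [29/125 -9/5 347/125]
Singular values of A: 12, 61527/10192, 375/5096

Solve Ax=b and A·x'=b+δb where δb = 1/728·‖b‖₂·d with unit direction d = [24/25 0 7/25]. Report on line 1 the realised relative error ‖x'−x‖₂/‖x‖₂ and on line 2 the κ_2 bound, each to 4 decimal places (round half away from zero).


0.0046
0.2240

largest singular value 12, smallest 375/5096
κ_2(A) = 12 / (375/5096) = 163.0720
bound on ‖Δx‖/‖x‖: κ·ε = 163.0720·1/728 = 0.2240
solve Ax = b  →  x = [11.8336 -6.2168 2.4982]
‖b‖ = 3.3166, ‖x‖ = 13.5987
with δb = [0.0044 0.0000 0.0013], A·Δx = δb → ‖Δx‖ = 0.0619
realised ‖Δx‖/‖x‖ = 0.0046
so the bound overstates the realised error by a factor of ≈ 49.2018 (computed from the unrounded values)


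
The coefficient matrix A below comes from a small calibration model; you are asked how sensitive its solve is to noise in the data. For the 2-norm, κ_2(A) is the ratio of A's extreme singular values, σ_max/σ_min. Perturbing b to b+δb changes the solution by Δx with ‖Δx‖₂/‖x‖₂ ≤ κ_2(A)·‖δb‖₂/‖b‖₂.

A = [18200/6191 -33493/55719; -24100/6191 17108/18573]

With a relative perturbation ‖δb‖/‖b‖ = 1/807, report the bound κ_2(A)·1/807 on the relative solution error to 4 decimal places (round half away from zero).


AᵀA = [912050000/38328481 -1846481000/344956329; -1846481000/344956329 3755934025/3104606961]; tr = 46182025/1846881, det = 250000/1846881
solving λ² − 46182025/1846881·λ + 250000/1846881 = 0 gives λ = 25, 10000/1846881
κ_2(A) = √(λ_max/λ_min) = √(25 / (10000/1846881)) = 67.9500
κ_2(A)·‖δb‖/‖b‖ = 0.0842

0.0842


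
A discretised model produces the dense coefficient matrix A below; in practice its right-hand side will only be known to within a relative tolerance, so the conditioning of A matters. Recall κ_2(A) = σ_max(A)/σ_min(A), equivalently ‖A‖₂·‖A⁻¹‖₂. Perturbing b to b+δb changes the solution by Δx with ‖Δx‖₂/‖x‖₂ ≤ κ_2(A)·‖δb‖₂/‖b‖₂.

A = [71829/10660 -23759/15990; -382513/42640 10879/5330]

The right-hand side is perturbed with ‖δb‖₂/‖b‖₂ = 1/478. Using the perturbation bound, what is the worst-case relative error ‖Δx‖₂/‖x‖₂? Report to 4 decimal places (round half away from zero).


M = AᵀA = [9154667161/72726784 -257472235/9090848; -257472235/9090848 32593277/5113602]. tr(M)=51495505/389376, det(M)=279841/1557504
eigenvalues of AᵀA: λ = (tr ± √(tr²−4·det))/2 = 529/4, 529/389376
so κ_2 = √((529/4) / (529/389376)) = 312.0000
worst-case relative error ≤ 312.0000 × 1/478 = 0.6527

0.6527


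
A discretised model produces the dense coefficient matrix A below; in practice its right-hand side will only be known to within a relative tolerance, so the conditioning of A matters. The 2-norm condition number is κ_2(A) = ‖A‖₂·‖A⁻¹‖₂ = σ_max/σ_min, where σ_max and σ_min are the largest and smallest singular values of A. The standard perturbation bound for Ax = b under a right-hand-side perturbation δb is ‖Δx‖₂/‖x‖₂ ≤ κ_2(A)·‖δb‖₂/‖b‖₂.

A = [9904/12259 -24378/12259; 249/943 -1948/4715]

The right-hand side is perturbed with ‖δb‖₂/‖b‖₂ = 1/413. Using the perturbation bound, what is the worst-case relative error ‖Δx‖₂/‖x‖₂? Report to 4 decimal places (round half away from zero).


0.0613

M = AᵀA = [64585/89401 -766908/447005; -766908/447005 9219796/2235025]. tr(M)=64109/13225, det(M)=484/13225
char-poly roots: 121/25 and 4/529
σ_max=√(121/25)=(11/5), σ_min=√(4/529)=(2/23) → κ = 25.3000
κ_2(A)·‖δb‖/‖b‖ = 0.0613


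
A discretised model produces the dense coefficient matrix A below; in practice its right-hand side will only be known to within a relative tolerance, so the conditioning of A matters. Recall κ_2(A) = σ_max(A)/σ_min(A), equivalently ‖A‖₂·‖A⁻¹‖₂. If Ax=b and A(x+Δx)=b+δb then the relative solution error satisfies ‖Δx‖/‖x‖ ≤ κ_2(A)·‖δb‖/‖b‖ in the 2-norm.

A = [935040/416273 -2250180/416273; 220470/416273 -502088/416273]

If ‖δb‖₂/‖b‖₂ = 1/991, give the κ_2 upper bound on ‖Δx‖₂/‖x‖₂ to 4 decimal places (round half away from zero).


0.2364

AᵀA = [42232500/7929493 -101345520/7929493; -101345520/7929493 243234448/7929493]; tr = 21958996/609961, det = 14400/609961
λ_max, λ_min = (21958996/609961 ± √482162371574416/372052421521)/2 = 36, 400/609961
κ = σ_max/σ_min = 6/(20/781) = 234.3000
bound on ‖Δx‖/‖x‖: κ·ε = 234.3000·1/991 = 0.2364


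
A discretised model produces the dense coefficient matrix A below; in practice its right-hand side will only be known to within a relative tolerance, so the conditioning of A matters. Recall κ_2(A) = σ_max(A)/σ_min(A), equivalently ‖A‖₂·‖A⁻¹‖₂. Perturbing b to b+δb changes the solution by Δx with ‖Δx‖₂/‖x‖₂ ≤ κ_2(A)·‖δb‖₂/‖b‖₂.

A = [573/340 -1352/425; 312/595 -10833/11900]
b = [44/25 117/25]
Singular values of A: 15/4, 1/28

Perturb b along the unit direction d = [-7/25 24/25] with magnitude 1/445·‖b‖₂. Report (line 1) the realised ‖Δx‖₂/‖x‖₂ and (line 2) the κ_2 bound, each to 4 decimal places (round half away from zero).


0.0028
0.2360

from the listed singular values, σ₁ = 15/4, σ_n = 1/28
condition number: (15/4) ÷ (1/28) = 105.0000
κ_2(A)·‖δb‖/‖b‖ = 0.2360
solve Ax = b  →  x = [99.2000 52.0000]
‖b‖ = 5.0000, ‖x‖ = 112.0029
with δb = [-0.0031 0.0108], A·Δx = δb → ‖Δx‖ = 0.3146
realised ‖Δx‖/‖x‖ = 0.0028
so the bound overstates the realised error by a factor of ≈ 84.0021 (computed from the unrounded values)


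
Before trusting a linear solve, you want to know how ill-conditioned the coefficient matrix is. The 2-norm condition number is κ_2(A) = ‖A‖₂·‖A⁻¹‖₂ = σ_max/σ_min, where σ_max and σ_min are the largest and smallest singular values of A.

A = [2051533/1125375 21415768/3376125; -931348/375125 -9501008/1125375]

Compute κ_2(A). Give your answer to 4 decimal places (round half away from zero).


337.6125

AᵀA = [480618780961/50658755625 4942954318456/151976266875; 4942954318456/151976266875 50842299846976/455928800625]; tr = 88268590201/729486081, det = 93702400/729486081
solving λ² − 88268590201/729486081·λ + 93702400/729486081 = 0 gives λ = 121, 774400/729486081
so κ_2 = √(121 / (774400/729486081)) = 337.6125


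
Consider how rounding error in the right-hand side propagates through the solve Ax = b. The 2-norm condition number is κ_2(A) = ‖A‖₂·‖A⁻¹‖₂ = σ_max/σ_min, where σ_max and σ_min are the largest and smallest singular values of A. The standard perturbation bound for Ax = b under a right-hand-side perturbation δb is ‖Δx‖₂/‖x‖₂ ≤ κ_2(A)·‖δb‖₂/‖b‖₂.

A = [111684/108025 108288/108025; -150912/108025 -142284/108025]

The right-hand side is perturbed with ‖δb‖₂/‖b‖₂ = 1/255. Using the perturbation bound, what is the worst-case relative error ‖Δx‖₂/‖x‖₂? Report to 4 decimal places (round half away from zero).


0.5843

AᵀA = [1409909904/466776025 53706240/18671041; 53706240/18671041 1278841104/466776025]; tr = 3197088/555025, det = 20736/13875625
solving λ² − 3197088/555025·λ + 20736/13875625 = 0 gives λ = 144/25, 144/555025
so κ_2 = √((144/25) / (144/555025)) = 149.0000
κ_2(A)·‖δb‖/‖b‖ = 0.5843


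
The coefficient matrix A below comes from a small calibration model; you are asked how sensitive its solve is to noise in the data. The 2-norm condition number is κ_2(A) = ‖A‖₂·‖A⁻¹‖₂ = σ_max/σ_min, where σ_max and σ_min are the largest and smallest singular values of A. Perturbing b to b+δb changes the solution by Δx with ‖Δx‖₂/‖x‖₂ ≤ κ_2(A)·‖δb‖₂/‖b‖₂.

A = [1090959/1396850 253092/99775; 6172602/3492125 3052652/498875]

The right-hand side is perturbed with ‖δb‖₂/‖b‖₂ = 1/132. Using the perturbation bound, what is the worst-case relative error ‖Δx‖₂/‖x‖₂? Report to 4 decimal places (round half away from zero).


AᵀA = [1077863019489/288637562500 131918451366/10308484375; 131918451366/10308484375 64615818016/1472640625]; tr = 21988101361/461820100, det = 10074276/115455025
eigenvalues of AᵀA: λ = (tr ± √(tr²−4·det))/2 = 4761/100, 8464/4618201
κ = σ_max/σ_min = (69/10)/(92/2149) = 161.1750
κ_2(A)·‖δb‖/‖b‖ = 1.2210

1.2210


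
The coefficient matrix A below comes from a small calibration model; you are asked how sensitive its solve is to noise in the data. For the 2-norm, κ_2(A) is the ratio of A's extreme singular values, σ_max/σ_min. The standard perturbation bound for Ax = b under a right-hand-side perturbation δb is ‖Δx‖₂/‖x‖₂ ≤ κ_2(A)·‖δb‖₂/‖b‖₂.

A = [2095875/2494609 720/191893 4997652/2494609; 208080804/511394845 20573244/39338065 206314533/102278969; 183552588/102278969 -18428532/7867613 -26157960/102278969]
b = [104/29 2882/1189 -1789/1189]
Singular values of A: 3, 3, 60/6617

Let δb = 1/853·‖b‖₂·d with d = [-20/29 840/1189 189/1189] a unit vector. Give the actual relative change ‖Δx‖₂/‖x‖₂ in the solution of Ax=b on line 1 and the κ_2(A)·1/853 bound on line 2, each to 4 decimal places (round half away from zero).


0.0054
0.3879

largest singular value 3, smallest 60/6617
condition number: 3 ÷ (60/6617) = 330.8500
worst-case relative error ≤ 330.8500 × 1/853 = 0.3879
solve Ax = b  →  x = [81.5836 66.7033 -32.5487]
‖b‖₂ = 4.5826 and ‖x‖₂ = 110.2934
δb = ε·‖b‖·d = [-0.0037 0.0038 0.0009]; solving A·Δx = δb gives ‖Δx‖ = 0.5925
relative error = 0.0054
realised/bound (from unrounded values) ≈ 0.0138


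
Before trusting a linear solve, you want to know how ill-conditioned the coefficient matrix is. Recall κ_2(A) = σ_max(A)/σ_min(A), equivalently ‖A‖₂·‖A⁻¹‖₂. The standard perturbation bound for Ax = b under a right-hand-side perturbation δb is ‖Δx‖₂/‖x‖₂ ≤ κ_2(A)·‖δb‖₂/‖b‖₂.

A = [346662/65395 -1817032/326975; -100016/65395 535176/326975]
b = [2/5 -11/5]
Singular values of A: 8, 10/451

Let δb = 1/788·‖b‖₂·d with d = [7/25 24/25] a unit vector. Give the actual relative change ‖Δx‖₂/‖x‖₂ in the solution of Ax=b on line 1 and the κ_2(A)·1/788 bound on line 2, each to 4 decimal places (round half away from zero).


0.0014
0.4579

σ_max = 8, σ_min = 10/451
κ = σ_max/σ_min = 8/(10/451) = 360.8000
worst-case relative error ≤ 360.8000 × 1/788 = 0.4579
solve Ax = b  →  x = [-65.2310 -62.2974]
‖b‖₂ = 2.2361 and ‖x‖₂ = 90.2001
re-solving with b+δb shifts x by Δx of norm 0.1280
relative error = 0.0014
tightness: 0.0014 against a bound of 0.4579 (unrounded ratio ≈ 0.0031)


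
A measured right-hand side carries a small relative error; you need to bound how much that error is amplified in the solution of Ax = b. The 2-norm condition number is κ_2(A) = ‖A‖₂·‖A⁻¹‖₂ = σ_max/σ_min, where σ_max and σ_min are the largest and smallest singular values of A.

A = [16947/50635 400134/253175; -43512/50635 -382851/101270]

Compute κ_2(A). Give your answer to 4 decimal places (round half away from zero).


190.0000

AᵀA = [12902337/15171025 286553862/75855125; 286553862/75855125 25472195721/1517102500]; tr = 15920541/902500, det = 194481/22562500
eigenvalues of AᵀA: λ = (tr ± √(tr²−4·det))/2 = 441/25, 441/902500
κ = σ_max/σ_min = (21/5)/(21/950) = 190.0000


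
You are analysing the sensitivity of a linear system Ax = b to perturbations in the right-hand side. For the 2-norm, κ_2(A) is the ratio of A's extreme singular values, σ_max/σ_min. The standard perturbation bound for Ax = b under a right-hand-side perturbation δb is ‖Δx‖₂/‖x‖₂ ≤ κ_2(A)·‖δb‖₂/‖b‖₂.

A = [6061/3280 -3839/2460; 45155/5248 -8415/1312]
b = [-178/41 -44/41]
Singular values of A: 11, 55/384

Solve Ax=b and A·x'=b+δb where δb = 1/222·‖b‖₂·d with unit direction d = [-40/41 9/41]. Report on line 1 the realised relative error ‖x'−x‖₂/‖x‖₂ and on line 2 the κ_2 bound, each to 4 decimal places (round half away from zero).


σ_max = 11, σ_min = 55/384
κ = σ_max/σ_min = 11/(55/384) = 76.8000
perturbation bound = 76.8000·1/222 = 0.3459
solve Ax = b  →  x = [16.6109 22.4509]
‖b‖₂ = 4.4721 and ‖x‖₂ = 27.9279
re-solving with b+δb shifts x by Δx of norm 0.1406
relative error = 0.0050
tightness: 0.0050 against a bound of 0.3459 (unrounded ratio ≈ 0.0146)

0.0050
0.3459


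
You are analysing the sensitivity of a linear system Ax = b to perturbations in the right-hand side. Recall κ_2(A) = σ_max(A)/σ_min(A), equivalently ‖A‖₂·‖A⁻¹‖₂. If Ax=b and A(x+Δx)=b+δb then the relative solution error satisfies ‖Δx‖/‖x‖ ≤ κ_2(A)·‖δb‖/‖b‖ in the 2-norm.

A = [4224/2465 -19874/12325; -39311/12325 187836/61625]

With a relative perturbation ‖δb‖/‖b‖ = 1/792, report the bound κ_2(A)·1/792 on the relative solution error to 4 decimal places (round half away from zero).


form AᵀA = [6890689/525625 -32812164/2628125; -32812164/2628125 156251764/13140625] with trace 390629/15625 and determinant 4/625
λ_max, λ_min = (390629/15625 ± √152584765641/244140625)/2 = 25, 4/15625
σ_max=√25=5, σ_min=√(4/15625)=(2/125) → κ = 312.5000
bound on ‖Δx‖/‖x‖: κ·ε = 312.5000·1/792 = 0.3946

0.3946


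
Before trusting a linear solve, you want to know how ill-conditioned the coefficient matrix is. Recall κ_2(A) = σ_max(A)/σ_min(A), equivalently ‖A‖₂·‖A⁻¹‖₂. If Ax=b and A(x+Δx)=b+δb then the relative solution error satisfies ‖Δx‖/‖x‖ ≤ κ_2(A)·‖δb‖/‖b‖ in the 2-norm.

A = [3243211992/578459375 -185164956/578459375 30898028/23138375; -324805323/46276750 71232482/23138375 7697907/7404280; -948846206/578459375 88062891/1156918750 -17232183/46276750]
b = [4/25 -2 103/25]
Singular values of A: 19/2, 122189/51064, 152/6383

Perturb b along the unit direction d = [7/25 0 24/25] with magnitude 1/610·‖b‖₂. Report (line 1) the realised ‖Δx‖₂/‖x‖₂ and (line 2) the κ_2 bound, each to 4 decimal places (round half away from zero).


0.0019
0.6540

σ_max = 19/2, σ_min = 152/6383
κ = σ_max/σ_min = (19/2)/(152/6383) = 398.9375
κ_2(A)·‖δb‖/‖b‖ = 0.6540
solve Ax = b  →  x = [-34.1185 -117.3535 115.2387]
2-norm of b is 4.5826; of x, 167.9758
Δx = A⁻¹·δb where δb = 1/610·4.5826·d; ‖Δx‖ = 0.3155
realised ‖Δx‖/‖x‖ = 0.0019
realised/bound (from unrounded values) ≈ 0.0029


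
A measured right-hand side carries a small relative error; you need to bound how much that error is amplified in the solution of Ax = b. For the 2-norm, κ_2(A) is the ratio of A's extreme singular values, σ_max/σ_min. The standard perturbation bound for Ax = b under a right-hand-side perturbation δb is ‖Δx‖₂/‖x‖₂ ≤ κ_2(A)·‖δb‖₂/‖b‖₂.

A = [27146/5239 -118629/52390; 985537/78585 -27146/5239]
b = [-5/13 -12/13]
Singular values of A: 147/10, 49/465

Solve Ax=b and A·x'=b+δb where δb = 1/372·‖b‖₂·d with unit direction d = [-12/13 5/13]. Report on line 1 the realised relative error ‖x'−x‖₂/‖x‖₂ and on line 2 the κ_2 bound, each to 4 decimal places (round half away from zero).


0.3750
0.3750

from the listed singular values, σ₁ = 147/10, σ_n = 49/465
κ_2(A) = (147/10) / (49/465) = 139.5000
bound on ‖Δx‖/‖x‖: κ·ε = 139.5000·1/372 = 0.3750
solve Ax = b  →  x = [-0.0628 0.0262]
‖b‖₂ = 1.0000 and ‖x‖₂ = 0.0680
Δx = A⁻¹·δb where δb = 1/372·1.0000·d; ‖Δx‖ = 0.0255
dividing the unrounded norms, ‖Δx‖/‖x‖ = 0.3750
tightness: 0.3750 against a bound of 0.3750; the bound is attained (ratio 1)


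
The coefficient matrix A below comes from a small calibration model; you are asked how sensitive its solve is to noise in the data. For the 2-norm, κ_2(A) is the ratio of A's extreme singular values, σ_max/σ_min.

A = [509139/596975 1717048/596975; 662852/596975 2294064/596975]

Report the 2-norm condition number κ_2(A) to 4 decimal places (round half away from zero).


298.4875

form AᵀA = [27943811809/14255166025 95793640488/14255166025; 95793640488/14255166025 328439338816/14255166025] with trace 14255326025/570206641 and determinant 4000000/570206641
λ_max, λ_min = (14255326025/570206641 ± √203205196772786300625/325135613440502881)/2 = 25, 160000/570206641
κ = σ_max/σ_min = 5/(400/23879) = 298.4875


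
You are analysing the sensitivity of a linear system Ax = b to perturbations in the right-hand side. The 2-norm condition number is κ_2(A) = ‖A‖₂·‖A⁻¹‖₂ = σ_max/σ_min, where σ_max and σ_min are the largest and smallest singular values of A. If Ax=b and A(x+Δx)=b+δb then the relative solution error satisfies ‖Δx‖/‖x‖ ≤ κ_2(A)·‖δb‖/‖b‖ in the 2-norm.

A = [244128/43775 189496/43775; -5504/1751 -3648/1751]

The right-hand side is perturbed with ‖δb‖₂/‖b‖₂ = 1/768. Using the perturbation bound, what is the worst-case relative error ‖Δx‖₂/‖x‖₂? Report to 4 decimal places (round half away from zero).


AᵀA = [271737856/6630625 203496192/6630625; 203496192/6630625 153031744/6630625]; tr = 16990784/265225, det = 1048576/265225
solving λ² − 16990784/265225·λ + 1048576/265225 = 0 gives λ = 64, 16384/265225
κ = σ_max/σ_min = 8/(128/515) = 32.1875
bound on ‖Δx‖/‖x‖: κ·ε = 32.1875·1/768 = 0.0419

0.0419


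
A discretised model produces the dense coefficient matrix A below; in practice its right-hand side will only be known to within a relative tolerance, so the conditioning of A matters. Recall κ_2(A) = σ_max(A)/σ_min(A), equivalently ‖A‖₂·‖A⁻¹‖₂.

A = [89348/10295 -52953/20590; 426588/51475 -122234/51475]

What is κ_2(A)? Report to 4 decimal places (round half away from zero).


M = AᵀA = [453690784/3150625 -132323562/3150625; -132323562/3150625 154417489/12602500]. tr(M)=3150689/20164, det(M)=2500/5041
λ_max, λ_min = (3150689/20164 ± √9926034614721/406586896)/2 = 625/4, 16/5041
κ = σ_max/σ_min = (25/2)/(4/71) = 221.8750

221.8750


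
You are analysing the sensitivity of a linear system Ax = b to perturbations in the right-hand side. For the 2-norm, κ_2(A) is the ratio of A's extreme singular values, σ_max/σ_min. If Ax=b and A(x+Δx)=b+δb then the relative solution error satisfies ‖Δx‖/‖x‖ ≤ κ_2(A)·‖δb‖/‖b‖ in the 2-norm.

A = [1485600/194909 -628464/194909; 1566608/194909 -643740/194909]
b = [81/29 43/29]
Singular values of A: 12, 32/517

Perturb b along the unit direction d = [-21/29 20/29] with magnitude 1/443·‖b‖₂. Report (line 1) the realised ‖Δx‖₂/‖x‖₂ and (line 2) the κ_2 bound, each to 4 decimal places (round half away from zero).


from the listed singular values, σ₁ = 12, σ_n = 32/517
κ = σ_max/σ_min = 12/(32/517) = 193.8750
κ_2(A)·‖δb‖/‖b‖ = 0.4376
solve Ax = b  →  x = [-5.9832 -15.0096]
‖b‖ = 3.1623, ‖x‖ = 16.1582
with δb = [-0.0052 0.0049], A·Δx = δb → ‖Δx‖ = 0.1153
relative error = 0.0071
so the bound overstates the realised error by a factor of ≈ 61.3160 (computed from the unrounded values)

0.0071
0.4376


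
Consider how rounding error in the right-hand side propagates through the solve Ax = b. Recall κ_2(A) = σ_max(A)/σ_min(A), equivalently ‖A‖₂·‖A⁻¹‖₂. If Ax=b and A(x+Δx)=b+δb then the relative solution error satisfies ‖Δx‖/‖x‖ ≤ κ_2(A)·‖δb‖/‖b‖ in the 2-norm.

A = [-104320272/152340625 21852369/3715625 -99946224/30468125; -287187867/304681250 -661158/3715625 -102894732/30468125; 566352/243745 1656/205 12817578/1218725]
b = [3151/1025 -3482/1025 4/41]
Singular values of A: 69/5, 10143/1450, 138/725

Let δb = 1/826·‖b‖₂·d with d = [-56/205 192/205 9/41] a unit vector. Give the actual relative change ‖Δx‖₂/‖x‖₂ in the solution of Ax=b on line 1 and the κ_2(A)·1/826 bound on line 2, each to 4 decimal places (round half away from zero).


from the listed singular values, σ₁ = 69/5, σ_n = 138/725
κ_2(A) = (69/5) / (138/725) = 72.5000
bound on ‖Δx‖/‖x‖: κ·ε = 72.5000·1/826 = 0.0878
solve Ax = b  →  x = [20.4770 0.2722 -4.7237]
‖b‖ = 4.5826, ‖x‖ = 21.0166
δb = ε·‖b‖·d = [-0.0015 0.0052 0.0012]; solving A·Δx = δb gives ‖Δx‖ = 0.0291
dividing the unrounded norms, ‖Δx‖/‖x‖ = 0.0014
so the bound overstates the realised error by a factor of ≈ 63.2894 (computed from the unrounded values)

0.0014
0.0878


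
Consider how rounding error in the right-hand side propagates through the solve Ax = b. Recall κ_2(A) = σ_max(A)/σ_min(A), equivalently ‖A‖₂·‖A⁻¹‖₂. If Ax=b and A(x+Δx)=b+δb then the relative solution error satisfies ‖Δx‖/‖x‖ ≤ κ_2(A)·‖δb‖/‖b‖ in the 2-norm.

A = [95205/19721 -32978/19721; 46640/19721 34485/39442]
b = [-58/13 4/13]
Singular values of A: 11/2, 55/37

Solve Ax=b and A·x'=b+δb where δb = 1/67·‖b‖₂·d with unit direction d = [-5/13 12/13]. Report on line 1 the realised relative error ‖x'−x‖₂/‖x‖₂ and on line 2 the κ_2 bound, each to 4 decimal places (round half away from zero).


σ_max = 11/2, σ_min = 55/37
condition number: (11/2) ÷ (55/37) = 3.7000
perturbation bound = 3.7000·1/67 = 0.0552
solve Ax = b  →  x = [-0.4142 1.4723]
2-norm of b is 4.4721; of x, 1.5294
Δx = A⁻¹·δb where δb = 1/67·4.4721·d; ‖Δx‖ = 0.0449
realised ‖Δx‖/‖x‖ = 0.0294
realised/bound (from unrounded values) ≈ 0.5316

0.0294
0.0552


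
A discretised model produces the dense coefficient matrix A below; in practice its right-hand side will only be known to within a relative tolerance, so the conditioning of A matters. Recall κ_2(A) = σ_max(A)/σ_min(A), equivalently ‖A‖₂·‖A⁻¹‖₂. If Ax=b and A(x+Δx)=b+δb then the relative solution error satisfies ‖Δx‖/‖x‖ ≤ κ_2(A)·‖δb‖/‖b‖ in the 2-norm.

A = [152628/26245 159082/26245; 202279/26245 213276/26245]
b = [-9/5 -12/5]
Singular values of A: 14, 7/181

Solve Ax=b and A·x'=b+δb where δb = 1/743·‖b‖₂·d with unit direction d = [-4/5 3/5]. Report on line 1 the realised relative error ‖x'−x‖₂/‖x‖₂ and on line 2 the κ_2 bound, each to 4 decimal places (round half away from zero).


σ_max = 14, σ_min = 7/181
κ_2(A) = 14 / (7/181) = 362.0000
bound on ‖Δx‖/‖x‖: κ·ε = 362.0000·1/743 = 0.4872
solve Ax = b  →  x = [-0.1478 -0.1552]
‖b‖ = 3.0000, ‖x‖ = 0.2143
Δx = A⁻¹·δb where δb = 1/743·3.0000·d; ‖Δx‖ = 0.1044
realised ‖Δx‖/‖x‖ = 0.4872
so the bound is sharp here: realised error equals the bound

0.4872
0.4872


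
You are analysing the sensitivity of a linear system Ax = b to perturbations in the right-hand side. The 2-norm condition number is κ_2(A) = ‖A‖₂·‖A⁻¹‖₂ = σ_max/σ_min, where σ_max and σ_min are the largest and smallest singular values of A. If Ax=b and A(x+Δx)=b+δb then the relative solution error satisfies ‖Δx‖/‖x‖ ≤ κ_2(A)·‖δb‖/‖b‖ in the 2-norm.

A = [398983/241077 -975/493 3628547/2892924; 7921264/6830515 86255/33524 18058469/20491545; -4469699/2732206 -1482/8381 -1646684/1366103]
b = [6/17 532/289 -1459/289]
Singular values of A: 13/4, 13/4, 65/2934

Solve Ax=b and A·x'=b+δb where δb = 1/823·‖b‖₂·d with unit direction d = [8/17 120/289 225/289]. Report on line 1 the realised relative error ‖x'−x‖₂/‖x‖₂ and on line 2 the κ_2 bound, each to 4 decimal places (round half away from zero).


largest singular value 13/4, smallest 65/2934
κ = σ_max/σ_min = (13/4)/(65/2934) = 146.7000
perturbation bound = 146.7000·1/823 = 0.1783
solve Ax = b  →  x = [82.2848 0.4668 -107.5556]
2-norm of b is 5.3852; of x, 135.4224
δb = ε·‖b‖·d = [0.0031 0.0027 0.0051]; solving A·Δx = δb gives ‖Δx‖ = 0.2954
relative error = 0.0022
realised/bound (from unrounded values) ≈ 0.0122

0.0022
0.1783


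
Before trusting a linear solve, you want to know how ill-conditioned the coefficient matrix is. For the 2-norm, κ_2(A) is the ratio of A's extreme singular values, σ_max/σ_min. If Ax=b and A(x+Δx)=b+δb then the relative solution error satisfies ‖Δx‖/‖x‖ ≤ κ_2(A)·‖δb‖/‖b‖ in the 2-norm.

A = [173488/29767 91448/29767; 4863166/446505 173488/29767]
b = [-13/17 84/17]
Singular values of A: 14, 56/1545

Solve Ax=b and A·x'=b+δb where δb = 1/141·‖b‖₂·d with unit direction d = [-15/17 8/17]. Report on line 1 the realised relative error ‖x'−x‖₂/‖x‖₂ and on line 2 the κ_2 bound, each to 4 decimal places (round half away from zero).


0.0118
2.7394

σ_max = 14, σ_min = 56/1545
condition number: 14 ÷ (56/1545) = 386.2500
worst-case relative error ≤ 386.2500 × 1/141 = 2.7394
solve Ax = b  →  x = [-38.6975 73.1649]
2-norm of b is 5.0000; of x, 82.7684
δb = ε·‖b‖·d = [-0.0313 0.0167]; solving A·Δx = δb gives ‖Δx‖ = 0.9783
realised ‖Δx‖/‖x‖ = 0.0118
so the bound overstates the realised error by a factor of ≈ 231.7514 (computed from the unrounded values)


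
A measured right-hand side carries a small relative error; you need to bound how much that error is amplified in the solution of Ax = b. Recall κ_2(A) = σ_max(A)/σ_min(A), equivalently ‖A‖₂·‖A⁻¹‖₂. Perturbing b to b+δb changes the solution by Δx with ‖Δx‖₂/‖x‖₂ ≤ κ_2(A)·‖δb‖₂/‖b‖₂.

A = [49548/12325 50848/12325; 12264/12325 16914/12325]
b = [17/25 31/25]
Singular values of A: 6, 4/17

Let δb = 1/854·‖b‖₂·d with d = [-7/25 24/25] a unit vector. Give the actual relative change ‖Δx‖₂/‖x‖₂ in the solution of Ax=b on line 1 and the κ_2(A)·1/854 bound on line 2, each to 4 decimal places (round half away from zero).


0.0017
0.0299

from the listed singular values, σ₁ = 6, σ_n = 4/17
κ = σ_max/σ_min = 6/(4/17) = 25.5000
worst-case relative error ≤ 25.5000 × 1/854 = 0.0299
solve Ax = b  →  x = [-2.9626 3.0517]
‖b‖ = 1.4142, ‖x‖ = 4.2533
Δx = A⁻¹·δb where δb = 1/854·1.4142·d; ‖Δx‖ = 0.0070
relative error = 0.0017
so the bound overstates the realised error by a factor of ≈ 18.0451 (computed from the unrounded values)


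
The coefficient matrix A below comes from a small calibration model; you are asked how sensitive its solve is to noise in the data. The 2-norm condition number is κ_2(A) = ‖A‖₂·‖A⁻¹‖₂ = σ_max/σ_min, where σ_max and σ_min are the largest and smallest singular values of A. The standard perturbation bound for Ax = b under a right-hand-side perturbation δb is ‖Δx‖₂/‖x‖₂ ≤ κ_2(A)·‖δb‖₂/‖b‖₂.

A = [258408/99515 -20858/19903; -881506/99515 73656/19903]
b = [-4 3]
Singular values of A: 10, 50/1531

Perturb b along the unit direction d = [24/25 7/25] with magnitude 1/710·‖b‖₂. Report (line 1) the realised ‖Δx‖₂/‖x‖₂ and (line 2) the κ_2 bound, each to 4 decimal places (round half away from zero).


0.0023
0.4313

σ_max = 10, σ_min = 50/1531
κ_2(A) = 10 / (50/1531) = 306.2000
perturbation bound = 306.2000·1/710 = 0.4313
solve Ax = b  →  x = [-35.7000 -84.6400]
2-norm of b is 5.0000; of x, 91.8609
re-solving with b+δb shifts x by Δx of norm 0.2156
relative error = 0.0023
tightness: 0.0023 against a bound of 0.4313 (unrounded ratio ≈ 0.0054)


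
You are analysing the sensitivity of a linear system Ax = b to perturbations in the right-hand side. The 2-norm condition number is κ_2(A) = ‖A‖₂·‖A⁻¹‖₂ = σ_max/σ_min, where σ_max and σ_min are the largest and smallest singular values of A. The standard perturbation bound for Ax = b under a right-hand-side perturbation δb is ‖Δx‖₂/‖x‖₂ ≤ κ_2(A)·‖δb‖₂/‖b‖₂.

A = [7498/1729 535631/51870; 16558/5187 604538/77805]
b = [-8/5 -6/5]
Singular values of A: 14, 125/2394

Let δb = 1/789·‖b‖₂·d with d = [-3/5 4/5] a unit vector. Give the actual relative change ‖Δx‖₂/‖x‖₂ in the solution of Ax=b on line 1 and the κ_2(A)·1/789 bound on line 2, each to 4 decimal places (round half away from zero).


σ_max = 14, σ_min = 125/2394
condition number: 14 ÷ (125/2394) = 268.1280
perturbation bound = 268.1280·1/789 = 0.3398
solve Ax = b  →  x = [-0.0549 -0.1319]
‖b‖ = 2.0000, ‖x‖ = 0.1429
Δx = A⁻¹·δb where δb = 1/789·2.0000·d; ‖Δx‖ = 0.0485
dividing the unrounded norms, ‖Δx‖/‖x‖ = 0.3398
so the bound is sharp here: realised error equals the bound

0.3398
0.3398


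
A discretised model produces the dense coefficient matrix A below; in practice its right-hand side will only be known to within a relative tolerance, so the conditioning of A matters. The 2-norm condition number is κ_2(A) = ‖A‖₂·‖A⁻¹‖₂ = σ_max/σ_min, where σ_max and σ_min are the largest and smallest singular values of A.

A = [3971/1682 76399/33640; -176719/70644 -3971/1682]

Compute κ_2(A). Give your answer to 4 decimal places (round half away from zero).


210.0000

form AᵀA = [70209085/5934096 15919739/1412880; 15919739/1412880 14440361/1345600] with trace 15920461/705600 and determinant 130321/11289600
eigenvalues of AᵀA: λ = (tr ± √(tr²−4·det))/2 = 361/16, 361/705600
σ_max=√(361/16)=(19/4), σ_min=√(361/705600)=(19/840) → κ = 210.0000


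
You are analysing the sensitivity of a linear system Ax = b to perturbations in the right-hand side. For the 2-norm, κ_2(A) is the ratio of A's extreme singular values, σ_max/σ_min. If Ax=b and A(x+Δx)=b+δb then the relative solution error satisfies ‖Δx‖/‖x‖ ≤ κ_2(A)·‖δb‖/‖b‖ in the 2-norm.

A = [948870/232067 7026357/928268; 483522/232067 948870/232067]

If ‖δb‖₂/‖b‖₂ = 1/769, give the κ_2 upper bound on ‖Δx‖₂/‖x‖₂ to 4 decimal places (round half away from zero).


0.1305

form AᵀA = [3924386856/186349801 14709857175/372699602; 14709857175/372699602 220675990041/2981596816] with trace 980851833/10316944 and determinant 2313441/2579236
λ_max, λ_min = (980851833/10316944 ± √961688436039551025/106439333499136)/2 = 1521/16, 6084/644809
κ = σ_max/σ_min = (39/4)/(78/803) = 100.3750
perturbation bound = 100.3750·1/769 = 0.1305


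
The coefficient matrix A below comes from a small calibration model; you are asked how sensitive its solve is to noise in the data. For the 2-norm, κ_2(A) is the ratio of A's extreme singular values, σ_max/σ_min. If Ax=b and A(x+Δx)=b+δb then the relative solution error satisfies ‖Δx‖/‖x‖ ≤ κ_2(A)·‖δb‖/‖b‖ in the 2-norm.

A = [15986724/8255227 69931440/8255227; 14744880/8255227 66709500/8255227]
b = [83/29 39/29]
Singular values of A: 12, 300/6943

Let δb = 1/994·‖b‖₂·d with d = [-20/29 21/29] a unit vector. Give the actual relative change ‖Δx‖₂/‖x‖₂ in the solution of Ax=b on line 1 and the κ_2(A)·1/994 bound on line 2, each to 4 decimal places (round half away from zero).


σ_max = 12, σ_min = 300/6943
condition number: 12 ÷ (300/6943) = 277.7200
κ_2(A)·‖δb‖/‖b‖ = 0.2794
solve Ax = b  →  x = [22.6337 -4.8363]
‖b‖₂ = 3.1623 and ‖x‖₂ = 23.1447
Δx = A⁻¹·δb where δb = 1/994·3.1623·d; ‖Δx‖ = 0.0736
relative error = 0.0032
tightness: 0.0032 against a bound of 0.2794 (unrounded ratio ≈ 0.0114)

0.0032
0.2794


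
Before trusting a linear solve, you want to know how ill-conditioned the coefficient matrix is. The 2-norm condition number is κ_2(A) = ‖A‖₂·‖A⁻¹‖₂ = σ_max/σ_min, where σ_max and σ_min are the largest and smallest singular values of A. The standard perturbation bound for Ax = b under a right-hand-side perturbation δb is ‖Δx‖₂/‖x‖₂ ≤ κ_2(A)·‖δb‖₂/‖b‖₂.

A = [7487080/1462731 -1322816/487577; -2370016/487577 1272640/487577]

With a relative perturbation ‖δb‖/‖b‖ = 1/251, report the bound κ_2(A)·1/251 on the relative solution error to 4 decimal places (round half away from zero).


M = AᵀA = [7456749632/149652513 -1325632000/49884171; -1325632000/49884171 235675648/16628057]. tr(M)=563401792/8803089, det(M)=262144/8803089
eigenvalues of AᵀA: λ = (tr ± √(tr²−4·det))/2 = 64, 4096/8803089
so κ_2 = √(64 / (4096/8803089)) = 370.8750
bound on ‖Δx‖/‖x‖: κ·ε = 370.8750·1/251 = 1.4776

1.4776
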